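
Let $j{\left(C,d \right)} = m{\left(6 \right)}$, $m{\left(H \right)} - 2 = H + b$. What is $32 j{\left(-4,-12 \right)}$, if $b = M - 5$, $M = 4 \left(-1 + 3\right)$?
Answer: $352$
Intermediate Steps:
$M = 8$ ($M = 4 \cdot 2 = 8$)
$b = 3$ ($b = 8 - 5 = 3$)
$m{\left(H \right)} = 5 + H$ ($m{\left(H \right)} = 2 + \left(H + 3\right) = 2 + \left(3 + H\right) = 5 + H$)
$j{\left(C,d \right)} = 11$ ($j{\left(C,d \right)} = 5 + 6 = 11$)
$32 j{\left(-4,-12 \right)} = 32 \cdot 11 = 352$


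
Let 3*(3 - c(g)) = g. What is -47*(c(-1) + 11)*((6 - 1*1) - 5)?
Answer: 0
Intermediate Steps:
c(g) = 3 - g/3
-47*(c(-1) + 11)*((6 - 1*1) - 5) = -47*((3 - ⅓*(-1)) + 11)*((6 - 1*1) - 5) = -47*((3 + ⅓) + 11)*((6 - 1) - 5) = -47*(10/3 + 11)*(5 - 5) = -2021*0/3 = -47*0 = 0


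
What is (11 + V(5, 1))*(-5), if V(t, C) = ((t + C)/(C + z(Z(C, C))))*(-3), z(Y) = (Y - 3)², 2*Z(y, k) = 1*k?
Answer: -1235/29 ≈ -42.586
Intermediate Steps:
Z(y, k) = k/2 (Z(y, k) = (1*k)/2 = k/2)
z(Y) = (-3 + Y)²
V(t, C) = -3*(C + t)/(C + (-3 + C/2)²) (V(t, C) = ((t + C)/(C + (-3 + C/2)²))*(-3) = ((C + t)/(C + (-3 + C/2)²))*(-3) = -3*(C + t)/(C + (-3 + C/2)²))
(11 + V(5, 1))*(-5) = (11 + 12*(-1*1 - 1*5)/((-6 + 1)² + 4*1))*(-5) = (11 + 12*(-1 - 5)/((-5)² + 4))*(-5) = (11 + 12*(-6)/(25 + 4))*(-5) = (11 + 12*(-6)/29)*(-5) = (11 + 12*(1/29)*(-6))*(-5) = (11 - 72/29)*(-5) = (247/29)*(-5) = -1235/29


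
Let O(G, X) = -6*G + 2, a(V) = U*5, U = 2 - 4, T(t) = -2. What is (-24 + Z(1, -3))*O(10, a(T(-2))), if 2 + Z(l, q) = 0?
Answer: 1508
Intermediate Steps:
U = -2
a(V) = -10 (a(V) = -2*5 = -10)
O(G, X) = 2 - 6*G
Z(l, q) = -2 (Z(l, q) = -2 + 0 = -2)
(-24 + Z(1, -3))*O(10, a(T(-2))) = (-24 - 2)*(2 - 6*10) = -26*(2 - 60) = -26*(-58) = 1508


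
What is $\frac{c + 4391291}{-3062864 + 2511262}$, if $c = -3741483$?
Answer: $- \frac{324904}{275801} \approx -1.178$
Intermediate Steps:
$\frac{c + 4391291}{-3062864 + 2511262} = \frac{-3741483 + 4391291}{-3062864 + 2511262} = \frac{649808}{-551602} = 649808 \left(- \frac{1}{551602}\right) = - \frac{324904}{275801}$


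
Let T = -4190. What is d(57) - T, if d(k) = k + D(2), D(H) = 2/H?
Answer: 4248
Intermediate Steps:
d(k) = 1 + k (d(k) = k + 2/2 = k + 2*(1/2) = k + 1 = 1 + k)
d(57) - T = (1 + 57) - 1*(-4190) = 58 + 4190 = 4248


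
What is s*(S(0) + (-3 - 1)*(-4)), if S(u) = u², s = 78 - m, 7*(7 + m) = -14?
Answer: 1392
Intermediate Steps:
m = -9 (m = -7 + (⅐)*(-14) = -7 - 2 = -9)
s = 87 (s = 78 - 1*(-9) = 78 + 9 = 87)
s*(S(0) + (-3 - 1)*(-4)) = 87*(0² + (-3 - 1)*(-4)) = 87*(0 - 4*(-4)) = 87*(0 + 16) = 87*16 = 1392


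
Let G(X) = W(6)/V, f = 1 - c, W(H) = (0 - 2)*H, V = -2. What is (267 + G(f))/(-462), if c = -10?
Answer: -13/22 ≈ -0.59091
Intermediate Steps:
W(H) = -2*H
f = 11 (f = 1 - 1*(-10) = 1 + 10 = 11)
G(X) = 6 (G(X) = -2*6/(-2) = -12*(-1/2) = 6)
(267 + G(f))/(-462) = (267 + 6)/(-462) = -1/462*273 = -13/22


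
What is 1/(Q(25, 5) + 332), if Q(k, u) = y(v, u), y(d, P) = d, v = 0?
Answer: 1/332 ≈ 0.0030120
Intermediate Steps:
Q(k, u) = 0
1/(Q(25, 5) + 332) = 1/(0 + 332) = 1/332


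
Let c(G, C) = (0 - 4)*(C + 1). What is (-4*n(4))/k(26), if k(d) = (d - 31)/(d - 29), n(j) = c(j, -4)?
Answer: -144/5 ≈ -28.800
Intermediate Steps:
c(G, C) = -4 - 4*C (c(G, C) = -4*(1 + C) = -4 - 4*C)
n(j) = 12 (n(j) = -4 - 4*(-4) = -4 + 16 = 12)
k(d) = (-31 + d)/(-29 + d)
(-4*n(4))/k(26) = (-4*12)/(((-31 + 26)/(-29 + 26))) = -48/(-5/(-3)) = -48/((-⅓*(-5))) = -48/5/3 = -48*⅗ = -144/5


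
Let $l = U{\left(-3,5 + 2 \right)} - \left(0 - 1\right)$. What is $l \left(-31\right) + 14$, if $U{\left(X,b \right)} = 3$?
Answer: $-110$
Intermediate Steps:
$l = 4$ ($l = 3 - \left(0 - 1\right) = 3 - -1 = 3 + 1 = 4$)
$l \left(-31\right) + 14 = 4 \left(-31\right) + 14 = -124 + 14 = -110$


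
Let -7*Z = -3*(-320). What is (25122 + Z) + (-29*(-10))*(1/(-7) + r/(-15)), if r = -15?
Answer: 176634/7 ≈ 25233.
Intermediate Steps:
Z = -960/7 (Z = -(-3)*(-320)/7 = -⅐*960 = -960/7 ≈ -137.14)
(25122 + Z) + (-29*(-10))*(1/(-7) + r/(-15)) = (25122 - 960/7) + (-29*(-10))*(1/(-7) - 15/(-15)) = 174894/7 + 290*(1*(-⅐) - 15*(-1/15)) = 174894/7 + 290*(-⅐ + 1) = 174894/7 + 290*(6/7) = 174894/7 + 1740/7 = 176634/7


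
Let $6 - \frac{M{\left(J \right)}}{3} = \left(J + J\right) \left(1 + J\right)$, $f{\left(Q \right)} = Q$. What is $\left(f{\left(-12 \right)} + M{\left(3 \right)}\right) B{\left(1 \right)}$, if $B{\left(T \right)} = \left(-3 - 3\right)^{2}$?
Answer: $-2376$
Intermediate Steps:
$B{\left(T \right)} = 36$ ($B{\left(T \right)} = \left(-6\right)^{2} = 36$)
$M{\left(J \right)} = 18 - 6 J \left(1 + J\right)$ ($M{\left(J \right)} = 18 - 3 \left(J + J\right) \left(1 + J\right) = 18 - 3 \cdot 2 J \left(1 + J\right) = 18 - 6 J \left(1 + J\right)$)
$\left(f{\left(-12 \right)} + M{\left(3 \right)}\right) B{\left(1 \right)} = \left(-12 - 54\right) 36 = \left(-66\right) 36 = -2376$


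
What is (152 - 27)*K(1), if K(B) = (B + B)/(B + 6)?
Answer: 250/7 ≈ 35.714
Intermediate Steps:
K(B) = 2*B/(6 + B) (K(B) = (2*B)/(6 + B) = 2*B/(6 + B))
(152 - 27)*K(1) = (152 - 27)*(2*1/(6 + 1)) = 125*(2*1/7) = 125*(2*1*(⅐)) = 125*(2/7) = 250/7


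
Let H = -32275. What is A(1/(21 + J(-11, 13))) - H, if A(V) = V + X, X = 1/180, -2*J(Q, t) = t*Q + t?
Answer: 249808633/7740 ≈ 32275.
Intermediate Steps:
J(Q, t) = -t/2 - Q*t/2 (J(Q, t) = -(t*Q + t)/2 = -(Q*t + t)/2 = -(t + Q*t)/2 = -t/2 - Q*t/2)
X = 1/180 ≈ 0.0055556
A(V) = 1/180 + V (A(V) = V + 1/180 = 1/180 + V)
A(1/(21 + J(-11, 13))) - H = (1/180 + 1/(21 - ½*13*(1 - 11))) - 1*(-32275) = (1/180 + 1/(21 - ½*13*(-10))) + 32275 = (1/180 + 1/(21 + 65)) + 32275 = (1/180 + 1/86) + 32275 = 133/7740 + 32275 = 249808633/7740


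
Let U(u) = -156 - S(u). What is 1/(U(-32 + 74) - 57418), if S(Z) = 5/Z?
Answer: -42/2418113 ≈ -1.7369e-5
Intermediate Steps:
U(u) = -156 - 5/u
1/(U(-32 + 74) - 57418) = 1/((-156 - 5/(-32 + 74)) - 57418) = 1/((-156 - 5/42) - 57418) = 1/(-6557/42 - 57418) = 1/(-2418113/42) = -42/2418113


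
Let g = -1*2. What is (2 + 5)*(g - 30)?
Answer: -224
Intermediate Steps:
g = -2
(2 + 5)*(g - 30) = (2 + 5)*(-2 - 30) = 7*(-32) = -224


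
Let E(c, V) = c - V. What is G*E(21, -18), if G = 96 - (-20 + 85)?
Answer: 1209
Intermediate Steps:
G = 31 (G = 96 - 1*65 = 96 - 65 = 31)
G*E(21, -18) = 31*(21 - 1*(-18)) = 31*(21 + 18) = 31*39 = 1209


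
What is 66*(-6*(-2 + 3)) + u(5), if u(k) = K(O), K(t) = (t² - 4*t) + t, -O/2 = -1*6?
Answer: -288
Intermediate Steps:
O = 12 (O = -(-2)*6 = -2*(-6) = 12)
K(t) = t² - 3*t
u(k) = 108 (u(k) = 12*(-3 + 12) = 12*9 = 108)
66*(-6*(-2 + 3)) + u(5) = 66*(-6*(-2 + 3)) + 108 = 66*(-6*1) + 108 = 66*(-6) + 108 = -396 + 108 = -288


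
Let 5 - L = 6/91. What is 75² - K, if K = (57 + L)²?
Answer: 14816129/8281 ≈ 1789.2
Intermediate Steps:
L = 449/91 (L = 5 - 6/91 = 449/91 ≈ 4.9341)
K = 31764496/8281 (K = (57 + 449/91)² = (5636/91)² = 31764496/8281 ≈ 3835.8)
75² - K = 75² - 1*31764496/8281 = 5625 - 31764496/8281 = 14816129/8281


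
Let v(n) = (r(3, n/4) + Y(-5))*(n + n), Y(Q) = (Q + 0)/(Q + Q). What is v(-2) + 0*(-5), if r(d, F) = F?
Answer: 0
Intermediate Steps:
Y(Q) = 1/2 (Y(Q) = Q/((2*Q)) = Q*(1/(2*Q)) = 1/2)
v(n) = 2*n*(1/2 + n/4) (v(n) = (n/4 + 1/2)*(n + n) = (n*(1/4) + 1/2)*(2*n) = (n/4 + 1/2)*(2*n) = (1/2 + n/4)*(2*n) = 2*n*(1/2 + n/4))
v(-2) + 0*(-5) = (1/2)*(-2)*(2 - 2) + 0*(-5) = (1/2)*(-2)*0 + 0 = 0 + 0 = 0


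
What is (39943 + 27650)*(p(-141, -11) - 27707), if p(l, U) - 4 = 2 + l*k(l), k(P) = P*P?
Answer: -191350510746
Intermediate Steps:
k(P) = P²
p(l, U) = 6 + l³ (p(l, U) = 4 + (2 + l*l²) = 4 + (2 + l³) = 6 + l³)
(39943 + 27650)*(p(-141, -11) - 27707) = (39943 + 27650)*((6 + (-141)³) - 27707) = 67593*((6 - 2803221) - 27707) = 67593*(-2803215 - 27707) = 67593*(-2830922) = -191350510746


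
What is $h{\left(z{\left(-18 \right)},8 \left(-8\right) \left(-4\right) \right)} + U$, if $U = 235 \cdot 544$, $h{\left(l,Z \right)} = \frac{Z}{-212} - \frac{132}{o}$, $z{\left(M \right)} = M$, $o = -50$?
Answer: $\frac{169389898}{1325} \approx 1.2784 \cdot 10^{5}$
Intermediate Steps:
$h{\left(l,Z \right)} = \frac{66}{25} - \frac{Z}{212}$ ($h{\left(l,Z \right)} = \frac{Z}{-212} - \frac{132}{-50} = Z \left(- \frac{1}{212}\right) - - \frac{66}{25} = - \frac{Z}{212} + \frac{66}{25} = \frac{66}{25} - \frac{Z}{212}$)
$U = 127840$
$h{\left(z{\left(-18 \right)},8 \left(-8\right) \left(-4\right) \right)} + U = \left(\frac{66}{25} - \frac{8 \left(-8\right) \left(-4\right)}{212}\right) + 127840 = \left(\frac{66}{25} - \frac{\left(-64\right) \left(-4\right)}{212}\right) + 127840 = \left(\frac{66}{25} - \frac{64}{53}\right) + 127840 = \frac{1898}{1325} + 127840 = \frac{169389898}{1325}$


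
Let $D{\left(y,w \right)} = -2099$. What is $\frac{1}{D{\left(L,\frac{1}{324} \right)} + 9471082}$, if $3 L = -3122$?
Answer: $\frac{1}{9468983} \approx 1.0561 \cdot 10^{-7}$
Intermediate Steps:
$L = - \frac{3122}{3}$ ($L = \frac{1}{3} \left(-3122\right) = - \frac{3122}{3} \approx -1040.7$)
$\frac{1}{D{\left(L,\frac{1}{324} \right)} + 9471082} = \frac{1}{-2099 + 9471082} = \frac{1}{9468983}$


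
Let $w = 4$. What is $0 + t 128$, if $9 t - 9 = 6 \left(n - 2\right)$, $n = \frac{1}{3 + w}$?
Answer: $- \frac{640}{21} \approx -30.476$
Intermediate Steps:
$n = \frac{1}{7}$ ($n = \frac{1}{3 + 4} = \frac{1}{7} \approx 0.14286$)
$t = - \frac{5}{21}$ ($t = 1 + \frac{6 \left(\frac{1}{7} - 2\right)}{9} = 1 + \frac{6 \left(- \frac{13}{7}\right)}{9} = 1 + \frac{1}{9} \left(- \frac{78}{7}\right) = 1 - \frac{26}{21} = - \frac{5}{21} \approx -0.2381$)
$0 + t 128 = 0 - \frac{640}{21} = - \frac{640}{21}$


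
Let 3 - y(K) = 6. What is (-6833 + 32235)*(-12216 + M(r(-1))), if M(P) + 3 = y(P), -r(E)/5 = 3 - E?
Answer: -310463244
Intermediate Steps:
y(K) = -3 (y(K) = 3 - 1*6 = 3 - 6 = -3)
r(E) = -15 + 5*E (r(E) = -5*(3 - E) = -15 + 5*E)
M(P) = -6 (M(P) = -3 - 3 = -6)
(-6833 + 32235)*(-12216 + M(r(-1))) = (-6833 + 32235)*(-12216 - 6) = 25402*(-12222) = -310463244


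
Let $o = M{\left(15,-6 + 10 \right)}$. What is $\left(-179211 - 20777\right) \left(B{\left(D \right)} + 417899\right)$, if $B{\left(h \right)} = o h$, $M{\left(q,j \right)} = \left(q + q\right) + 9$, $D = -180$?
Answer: $-82170869452$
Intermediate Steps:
$M{\left(q,j \right)} = 9 + 2 q$ ($M{\left(q,j \right)} = 2 q + 9 = 9 + 2 q$)
$o = 39$ ($o = 9 + 2 \cdot 15 = 9 + 30 = 39$)
$B{\left(h \right)} = 39 h$
$\left(-179211 - 20777\right) \left(B{\left(D \right)} + 417899\right) = \left(-179211 - 20777\right) \left(39 \left(-180\right) + 417899\right) = - 199988 \left(-7020 + 417899\right) = \left(-199988\right) 410879 = -82170869452$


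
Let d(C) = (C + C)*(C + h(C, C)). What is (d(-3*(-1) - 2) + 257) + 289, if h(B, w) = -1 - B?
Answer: 544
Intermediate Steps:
d(C) = -2*C (d(C) = (C + C)*(C + (-1 - C)) = (2*C)*(-1) = -2*C)
(d(-3*(-1) - 2) + 257) + 289 = (-2*(-3*(-1) - 2) + 257) + 289 = (-2*(3 - 2) + 257) + 289 = (-2*1 + 257) + 289 = (-2 + 257) + 289 = 255 + 289 = 544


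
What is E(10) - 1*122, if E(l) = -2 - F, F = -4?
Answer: -120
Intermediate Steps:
E(l) = 2 (E(l) = -2 - 1*(-4) = -2 + 4 = 2)
E(10) - 1*122 = 2 - 1*122 = 2 - 122 = -120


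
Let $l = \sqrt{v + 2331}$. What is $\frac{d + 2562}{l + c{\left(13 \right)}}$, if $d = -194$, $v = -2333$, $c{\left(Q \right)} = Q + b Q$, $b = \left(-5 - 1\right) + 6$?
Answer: $\frac{30784}{171} - \frac{2368 i \sqrt{2}}{171} \approx 180.02 - 19.584 i$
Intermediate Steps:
$b = 0$ ($b = -6 + 6 = 0$)
$c{\left(Q \right)} = Q$ ($c{\left(Q \right)} = Q + 0 Q = Q + 0 = Q$)
$l = i \sqrt{2}$ ($l = \sqrt{-2333 + 2331} = \sqrt{-2} = i \sqrt{2} \approx 1.4142 i$)
$\frac{d + 2562}{l + c{\left(13 \right)}} = \frac{-194 + 2562}{i \sqrt{2} + 13} = \frac{2368}{13 + i \sqrt{2}}$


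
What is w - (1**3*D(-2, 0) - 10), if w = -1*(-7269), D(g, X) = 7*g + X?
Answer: 7293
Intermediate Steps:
D(g, X) = X + 7*g
w = 7269
w - (1**3*D(-2, 0) - 10) = 7269 - (1**3*(0 + 7*(-2)) - 10) = 7269 - (1*(0 - 14) - 10) = 7269 - (1*(-14) - 10) = 7269 - (-14 - 10) = 7269 - 1*(-24) = 7269 + 24 = 7293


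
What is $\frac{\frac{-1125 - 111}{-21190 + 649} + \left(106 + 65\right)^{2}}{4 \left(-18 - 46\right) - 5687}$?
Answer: $- \frac{200213539}{40691721} \approx -4.9202$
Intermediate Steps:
$\frac{\frac{-1125 - 111}{-21190 + 649} + \left(106 + 65\right)^{2}}{4 \left(-18 - 46\right) - 5687} = \frac{- \frac{1236}{-20541} + 171^{2}}{4 \left(-64\right) - 5687} = \frac{\left(-1236\right) \left(- \frac{1}{20541}\right) + 29241}{-256 - 5687} = \frac{\frac{412}{6847} + 29241}{-5943} = \frac{200213539}{6847} \left(- \frac{1}{5943}\right) = - \frac{200213539}{40691721}$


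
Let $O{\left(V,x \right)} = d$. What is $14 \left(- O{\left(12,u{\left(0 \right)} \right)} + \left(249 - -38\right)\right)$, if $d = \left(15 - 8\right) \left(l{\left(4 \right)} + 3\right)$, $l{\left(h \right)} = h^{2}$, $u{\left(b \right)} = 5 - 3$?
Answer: $2156$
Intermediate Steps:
$u{\left(b \right)} = 2$
$d = 133$ ($d = \left(15 - 8\right) \left(4^{2} + 3\right) = 7 \left(16 + 3\right) = 7 \cdot 19 = 133$)
$O{\left(V,x \right)} = 133$
$14 \left(- O{\left(12,u{\left(0 \right)} \right)} + \left(249 - -38\right)\right) = 14 \left(\left(-1\right) 133 + \left(249 - -38\right)\right) = 14 \left(-133 + \left(249 + 38\right)\right) = 14 \left(-133 + 287\right) = 14 \cdot 154 = 2156$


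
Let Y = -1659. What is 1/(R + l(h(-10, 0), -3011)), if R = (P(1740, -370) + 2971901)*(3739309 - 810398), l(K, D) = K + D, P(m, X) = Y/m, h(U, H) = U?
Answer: 580/5048569825850417 ≈ 1.1488e-13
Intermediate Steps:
P(m, X) = -1659/m
l(K, D) = D + K
R = 5048569827602597/580 (R = (-1659/1740 + 2971901)*(3739309 - 810398) = (-1659*1/1740 + 2971901)*2928911 = (-553/580 + 2971901)*2928911 = (1723702027/580)*2928911 = 5048569827602597/580 ≈ 8.7044e+12)
1/(R + l(h(-10, 0), -3011)) = 1/(5048569827602597/580 + (-3011 - 10)) = 1/(5048569827602597/580 - 3021) = 1/(5048569825850417/580) = 580/5048569825850417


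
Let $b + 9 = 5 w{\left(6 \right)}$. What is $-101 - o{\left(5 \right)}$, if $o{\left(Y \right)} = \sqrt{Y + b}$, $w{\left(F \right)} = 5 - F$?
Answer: $-101 - 3 i \approx -101.0 - 3.0 i$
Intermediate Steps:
$b = -14$ ($b = -9 + 5 \left(5 - 6\right) = -9 + 5 \left(-1\right) = -9 - 5 = -14$)
$o{\left(Y \right)} = \sqrt{-14 + Y}$ ($o{\left(Y \right)} = \sqrt{Y - 14} = \sqrt{-14 + Y}$)
$-101 - o{\left(5 \right)} = -101 - \sqrt{-14 + 5} = -101 - \sqrt{-9} = -101 - 3 i$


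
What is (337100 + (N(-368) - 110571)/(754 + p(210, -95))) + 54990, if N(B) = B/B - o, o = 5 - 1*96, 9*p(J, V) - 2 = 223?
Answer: 305327631/779 ≈ 3.9195e+5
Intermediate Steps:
p(J, V) = 25 (p(J, V) = 2/9 + (⅑)*223 = 2/9 + 223/9 = 25)
o = -91 (o = 5 - 96 = -91)
N(B) = 92 (N(B) = B/B - 1*(-91) = 1 + 91 = 92)
(337100 + (N(-368) - 110571)/(754 + p(210, -95))) + 54990 = (337100 + (92 - 110571)/(754 + 25)) + 54990 = (337100 - 110479/779) + 54990 = 262490421/779 + 54990 = 305327631/779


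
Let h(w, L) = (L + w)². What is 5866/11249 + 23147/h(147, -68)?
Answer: 537053/126953 ≈ 4.2303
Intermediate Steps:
5866/11249 + 23147/h(147, -68) = 5866/11249 + 23147/((-68 + 147)²) = 5866*(1/11249) + 23147/(79²) = 838/1607 + 23147/6241 = 838/1607 + 23147*(1/6241) = 838/1607 + 293/79 = 537053/126953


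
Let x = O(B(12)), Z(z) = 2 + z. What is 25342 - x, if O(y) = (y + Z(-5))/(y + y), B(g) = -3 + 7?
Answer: 202735/8 ≈ 25342.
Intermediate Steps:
B(g) = 4
O(y) = (-3 + y)/(2*y) (O(y) = (y + (2 - 5))/(y + y) = (y - 3)/((2*y)) = (-3 + y)*(1/(2*y)) = (-3 + y)/(2*y))
x = ⅛ (x = (½)*(-3 + 4)/4 = (½)*(¼)*1 = ⅛ ≈ 0.12500)
25342 - x = 25342 - 1*⅛ = 25342 - ⅛ = 202735/8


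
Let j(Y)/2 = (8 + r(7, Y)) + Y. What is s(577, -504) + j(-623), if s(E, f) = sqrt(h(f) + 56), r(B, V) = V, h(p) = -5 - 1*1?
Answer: -2476 + 5*sqrt(2) ≈ -2468.9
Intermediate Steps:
h(p) = -6 (h(p) = -5 - 1 = -6)
s(E, f) = 5*sqrt(2) (s(E, f) = sqrt(-6 + 56) = sqrt(50) = 5*sqrt(2))
j(Y) = 16 + 4*Y (j(Y) = 2*((8 + Y) + Y) = 2*(8 + 2*Y) = 16 + 4*Y)
s(577, -504) + j(-623) = 5*sqrt(2) + (16 + 4*(-623)) = 5*sqrt(2) + (16 - 2492) = 5*sqrt(2) - 2476 = -2476 + 5*sqrt(2)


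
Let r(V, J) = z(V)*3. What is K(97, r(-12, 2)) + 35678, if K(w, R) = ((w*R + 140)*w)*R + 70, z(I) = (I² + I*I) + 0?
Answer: 7035549732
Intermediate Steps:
z(I) = 2*I² (z(I) = (I² + I²) + 0 = 2*I² + 0 = 2*I²)
r(V, J) = 6*V² (r(V, J) = (2*V²)*3 = 6*V²)
K(w, R) = 70 + R*w*(140 + R*w) (K(w, R) = ((R*w + 140)*w)*R + 70 = ((140 + R*w)*w)*R + 70 = (w*(140 + R*w))*R + 70 = R*w*(140 + R*w) + 70 = 70 + R*w*(140 + R*w))
K(97, r(-12, 2)) + 35678 = (70 + (6*(-12)²)²*97² + 140*(6*(-12)²)*97) + 35678 = (70 + (6*144)²*9409 + 140*(6*144)*97) + 35678 = (70 + 864²*9409 + 140*864*97) + 35678 = (70 + 746496*9409 + 11733120) + 35678 = (70 + 7023780864 + 11733120) + 35678 = 7035514054 + 35678 = 7035549732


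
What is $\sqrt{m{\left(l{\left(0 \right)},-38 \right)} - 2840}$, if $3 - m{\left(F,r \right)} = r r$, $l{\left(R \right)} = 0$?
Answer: $i \sqrt{4281} \approx 65.429 i$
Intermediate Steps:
$m{\left(F,r \right)} = 3 - r^{2}$ ($m{\left(F,r \right)} = 3 - r r = 3 - r^{2}$)
$\sqrt{m{\left(l{\left(0 \right)},-38 \right)} - 2840} = \sqrt{\left(3 - \left(-38\right)^{2}\right) - 2840} = \sqrt{\left(3 - 1444\right) - 2840} = \sqrt{-1441 - 2840} = \sqrt{-4281} = i \sqrt{4281}$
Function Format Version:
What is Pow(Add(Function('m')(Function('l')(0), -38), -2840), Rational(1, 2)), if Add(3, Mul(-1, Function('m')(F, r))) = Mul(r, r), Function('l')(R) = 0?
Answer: Mul(I, Pow(4281, Rational(1, 2))) ≈ Mul(65.429, I)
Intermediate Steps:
Function('m')(F, r) = Add(3, Mul(-1, Pow(r, 2))) (Function('m')(F, r) = Add(3, Mul(-1, Mul(r, r))) = Add(3, Mul(-1, Pow(r, 2))))
Pow(Add(Function('m')(Function('l')(0), -38), -2840), Rational(1, 2)) = Pow(Add(Add(3, Mul(-1, Pow(-38, 2))), -2840), Rational(1, 2)) = Pow(Add(Add(3, Mul(-1, 1444)), -2840), Rational(1, 2)) = Pow(Add(Add(3, -1444), -2840), Rational(1, 2)) = Pow(Add(-1441, -2840), Rational(1, 2)) = Pow(-4281, Rational(1, 2)) = Mul(I, Pow(4281, Rational(1, 2)))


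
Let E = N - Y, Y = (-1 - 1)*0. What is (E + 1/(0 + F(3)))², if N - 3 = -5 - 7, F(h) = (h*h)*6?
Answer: 235225/2916 ≈ 80.667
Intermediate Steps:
F(h) = 6*h² (F(h) = h²*6 = 6*h²)
Y = 0 (Y = -2*0 = 0)
N = -9 (N = 3 + (-5 - 7) = 3 - 12 = -9)
E = -9 (E = -9 - 1*0 = -9 + 0 = -9)
(E + 1/(0 + F(3)))² = (-9 + 1/(0 + 6*3²))² = (-9 + 1/(0 + 6*9))² = (-9 + 1/(0 + 54))² = (-9 + 1/54)² = (-485/54)² = 235225/2916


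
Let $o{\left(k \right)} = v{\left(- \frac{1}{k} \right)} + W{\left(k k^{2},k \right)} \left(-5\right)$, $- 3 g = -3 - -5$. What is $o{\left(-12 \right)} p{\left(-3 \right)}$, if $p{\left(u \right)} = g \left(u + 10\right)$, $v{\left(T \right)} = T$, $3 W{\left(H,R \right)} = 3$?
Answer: $\frac{413}{18} \approx 22.944$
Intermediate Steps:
$g = - \frac{2}{3}$ ($g = - \frac{-3 - -5}{3} = - \frac{-3 + 5}{3} = \left(- \frac{1}{3}\right) 2 = - \frac{2}{3} \approx -0.66667$)
$W{\left(H,R \right)} = 1$ ($W{\left(H,R \right)} = \frac{1}{3} \cdot 3 = 1$)
$p{\left(u \right)} = - \frac{20}{3} - \frac{2 u}{3}$ ($p{\left(u \right)} = - \frac{2 \left(u + 10\right)}{3} = - \frac{2 \left(10 + u\right)}{3} = - \frac{20}{3} - \frac{2 u}{3}$)
$o{\left(k \right)} = -5 - \frac{1}{k}$ ($o{\left(k \right)} = - \frac{1}{k} + 1 \left(-5\right) = - \frac{1}{k} - 5 = -5 - \frac{1}{k}$)
$o{\left(-12 \right)} p{\left(-3 \right)} = \left(-5 - \frac{1}{-12}\right) \left(- \frac{20}{3} - -2\right) = \left(-5 - - \frac{1}{12}\right) \left(- \frac{20}{3} + 2\right) = \left(-5 + \frac{1}{12}\right) \left(- \frac{14}{3}\right) = \left(- \frac{59}{12}\right) \left(- \frac{14}{3}\right) = \frac{413}{18}$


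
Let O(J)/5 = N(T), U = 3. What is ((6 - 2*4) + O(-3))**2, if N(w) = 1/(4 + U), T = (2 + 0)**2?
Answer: 81/49 ≈ 1.6531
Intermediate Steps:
T = 4 (T = 2**2 = 4)
N(w) = 1/7 (N(w) = 1/(4 + 3) = 1/7)
O(J) = 5/7 (O(J) = 5*(1/7) = 5/7)
((6 - 2*4) + O(-3))**2 = ((6 - 2*4) + 5/7)**2 = ((6 - 8) + 5/7)**2 = (-2 + 5/7)**2 = (-9/7)**2 = 81/49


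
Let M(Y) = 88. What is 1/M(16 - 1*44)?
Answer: 1/88 ≈ 0.011364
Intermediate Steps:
1/M(16 - 1*44) = 1/88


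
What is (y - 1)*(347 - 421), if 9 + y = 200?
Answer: -14060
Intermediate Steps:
y = 191 (y = -9 + 200 = 191)
(y - 1)*(347 - 421) = (191 - 1)*(347 - 421) = 190*(-74) = -14060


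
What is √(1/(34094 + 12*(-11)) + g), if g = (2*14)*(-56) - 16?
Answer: I*√1827013197334/33962 ≈ 39.799*I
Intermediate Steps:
g = -1584 (g = 28*(-56) - 16 = -1568 - 16 = -1584)
√(1/(34094 + 12*(-11)) + g) = √(1/(34094 + 12*(-11)) - 1584) = √(1/(34094 - 132) - 1584) = √(1/33962 - 1584) = √(-53795807/33962) = I*√1827013197334/33962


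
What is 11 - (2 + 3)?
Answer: 6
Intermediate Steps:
11 - (2 + 3) = 11 - 1*5 = 11 - 5 = 6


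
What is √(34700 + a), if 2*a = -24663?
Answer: 7*√1826/2 ≈ 149.56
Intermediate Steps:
a = -24663/2 (a = (½)*(-24663) = -24663/2 ≈ -12332.)
√(34700 + a) = √(34700 - 24663/2) = √(44737/2) = 7*√1826/2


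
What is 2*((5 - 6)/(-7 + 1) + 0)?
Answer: 1/3 ≈ 0.33333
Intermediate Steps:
2*((5 - 6)/(-7 + 1) + 0) = 2*(-1/(-6) + 0) = 2*(-1*(-1/6) + 0) = 2*(1/6 + 0) = 2*(1/6) = 1/3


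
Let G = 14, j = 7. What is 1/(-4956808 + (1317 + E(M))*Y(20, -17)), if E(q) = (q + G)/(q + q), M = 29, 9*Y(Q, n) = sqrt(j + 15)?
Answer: -675325435536/3347458457213016637 - 19947969*sqrt(22)/3347458457213016637 ≈ -2.0177e-7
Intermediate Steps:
Y(Q, n) = sqrt(22)/9 (Y(Q, n) = sqrt(7 + 15)/9 = sqrt(22)/9)
E(q) = (14 + q)/(2*q) (E(q) = (q + 14)/(q + q) = (14 + q)/((2*q)) = (14 + q)*(1/(2*q)) = (14 + q)/(2*q))
1/(-4956808 + (1317 + E(M))*Y(20, -17)) = 1/(-4956808 + (1317 + (1/2)*(14 + 29)/29)*(sqrt(22)/9)) = 1/(-4956808 + (1317 + (1/2)*(1/29)*43)*(sqrt(22)/9)) = 1/(-4956808 + (1317 + 43/58)*(sqrt(22)/9)) = 1/(-4956808 + 76429*(sqrt(22)/9)/58) = 1/(-4956808 + 76429*sqrt(22)/522)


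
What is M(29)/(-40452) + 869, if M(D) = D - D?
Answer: 869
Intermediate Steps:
M(D) = 0
M(29)/(-40452) + 869 = 0/(-40452) + 869 = 0*(-1/40452) + 869 = 0 + 869 = 869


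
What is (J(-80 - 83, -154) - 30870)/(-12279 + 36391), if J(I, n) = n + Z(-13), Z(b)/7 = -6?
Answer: -15533/12056 ≈ -1.2884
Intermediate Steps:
Z(b) = -42 (Z(b) = 7*(-6) = -42)
J(I, n) = -42 + n (J(I, n) = n - 42 = -42 + n)
(J(-80 - 83, -154) - 30870)/(-12279 + 36391) = ((-42 - 154) - 30870)/(-12279 + 36391) = (-196 - 30870)/24112 = -31066*1/24112 = -15533/12056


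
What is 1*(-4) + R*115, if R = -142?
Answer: -16334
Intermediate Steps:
1*(-4) + R*115 = 1*(-4) - 142*115 = -4 - 16330 = -16334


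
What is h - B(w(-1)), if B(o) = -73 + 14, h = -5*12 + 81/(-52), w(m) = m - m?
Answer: -133/52 ≈ -2.5577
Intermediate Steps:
w(m) = 0
h = -3201/52 (h = -60 + 81*(-1/52) = -60 - 81/52 = -3201/52 ≈ -61.558)
B(o) = -59
h - B(w(-1)) = -3201/52 - 1*(-59) = -3201/52 + 59 = -133/52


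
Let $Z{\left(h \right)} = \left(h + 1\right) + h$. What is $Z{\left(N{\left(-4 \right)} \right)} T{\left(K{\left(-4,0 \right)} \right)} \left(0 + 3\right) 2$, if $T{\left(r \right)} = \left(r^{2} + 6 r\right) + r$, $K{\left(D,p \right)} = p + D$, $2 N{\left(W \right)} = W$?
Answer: $216$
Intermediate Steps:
$N{\left(W \right)} = \frac{W}{2}$
$K{\left(D,p \right)} = D + p$
$Z{\left(h \right)} = 1 + 2 h$ ($Z{\left(h \right)} = \left(1 + h\right) + h = 1 + 2 h$)
$T{\left(r \right)} = r^{2} + 7 r$
$Z{\left(N{\left(-4 \right)} \right)} T{\left(K{\left(-4,0 \right)} \right)} \left(0 + 3\right) 2 = \left(1 + 2 \cdot \frac{1}{2} \left(-4\right)\right) \left(-4 + 0\right) \left(7 + \left(-4 + 0\right)\right) \left(0 + 3\right) 2 = \left(1 + 2 \left(-2\right)\right) \left(- 4 \left(7 - 4\right)\right) 3 \cdot 2 = \left(1 - 4\right) \left(\left(-4\right) 3\right) 6 = \left(-3\right) \left(-12\right) 6 = 36 \cdot 6 = 216$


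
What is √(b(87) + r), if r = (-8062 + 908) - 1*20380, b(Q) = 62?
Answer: 4*I*√1717 ≈ 165.75*I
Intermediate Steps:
r = -27534 (r = -7154 - 20380 = -27534)
√(b(87) + r) = √(62 - 27534) = √(-27472) = 4*I*√1717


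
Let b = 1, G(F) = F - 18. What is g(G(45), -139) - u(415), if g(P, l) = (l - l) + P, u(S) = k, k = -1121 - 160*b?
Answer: 1308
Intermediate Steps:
G(F) = -18 + F
k = -1281 (k = -1121 - 160*1 = -1121 - 160 = -1281)
u(S) = -1281
g(P, l) = P (g(P, l) = 0 + P = P)
g(G(45), -139) - u(415) = (-18 + 45) - 1*(-1281) = 27 + 1281 = 1308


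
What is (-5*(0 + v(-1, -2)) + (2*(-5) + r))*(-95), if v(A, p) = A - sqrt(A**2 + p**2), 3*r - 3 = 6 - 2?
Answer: 760/3 - 475*sqrt(5) ≈ -808.80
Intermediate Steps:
r = 7/3 (r = 1 + (6 - 2)/3 = 1 + (1/3)*4 = 1 + 4/3 = 7/3 ≈ 2.3333)
(-5*(0 + v(-1, -2)) + (2*(-5) + r))*(-95) = (-5*(0 + (-1 - sqrt((-1)**2 + (-2)**2))) + (2*(-5) + 7/3))*(-95) = (-5*(0 + (-1 - sqrt(1 + 4))) + (-10 + 7/3))*(-95) = (-5*(0 + (-1 - sqrt(5))) - 23/3)*(-95) = (-5*(-1 - sqrt(5)) - 23/3)*(-95) = ((5 + 5*sqrt(5)) - 23/3)*(-95) = (-8/3 + 5*sqrt(5))*(-95) = 760/3 - 475*sqrt(5)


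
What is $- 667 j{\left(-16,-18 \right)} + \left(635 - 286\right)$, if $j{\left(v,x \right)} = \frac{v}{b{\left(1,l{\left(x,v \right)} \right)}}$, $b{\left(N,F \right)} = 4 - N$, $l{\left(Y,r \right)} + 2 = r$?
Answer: $\frac{11719}{3} \approx 3906.3$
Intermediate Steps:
$l{\left(Y,r \right)} = -2 + r$
$j{\left(v,x \right)} = \frac{v}{3}$ ($j{\left(v,x \right)} = \frac{v}{4 - 1} = \frac{v}{3}$)
$- 667 j{\left(-16,-18 \right)} + \left(635 - 286\right) = - 667 \cdot \frac{1}{3} \left(-16\right) + \left(635 - 286\right) = \left(-667\right) \left(- \frac{16}{3}\right) + 349 = \frac{10672}{3} + 349 = \frac{11719}{3}$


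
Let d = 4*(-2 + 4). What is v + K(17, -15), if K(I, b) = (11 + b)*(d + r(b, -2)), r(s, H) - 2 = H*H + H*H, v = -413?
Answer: -485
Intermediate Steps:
d = 8 (d = 4*2 = 8)
r(s, H) = 2 + 2*H² (r(s, H) = 2 + (H*H + H*H) = 2 + (H² + H²) = 2 + 2*H²)
K(I, b) = 198 + 18*b (K(I, b) = (11 + b)*(8 + (2 + 2*(-2)²)) = (11 + b)*(8 + (2 + 2*4)) = (11 + b)*(8 + (2 + 8)) = (11 + b)*(8 + 10) = (11 + b)*18 = 198 + 18*b)
v + K(17, -15) = -413 + (198 + 18*(-15)) = -413 + (198 - 270) = -413 - 72 = -485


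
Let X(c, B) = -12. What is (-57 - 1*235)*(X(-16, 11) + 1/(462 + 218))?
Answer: 595607/170 ≈ 3503.6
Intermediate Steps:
(-57 - 1*235)*(X(-16, 11) + 1/(462 + 218)) = (-57 - 1*235)*(-12 + 1/(462 + 218)) = (-57 - 235)*(-12 + 1/680) = -292*(-12 + 1/680) = -292*(-8159/680) = 595607/170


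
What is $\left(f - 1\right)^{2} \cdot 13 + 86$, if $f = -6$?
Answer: $723$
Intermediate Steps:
$\left(f - 1\right)^{2} \cdot 13 + 86 = \left(-6 - 1\right)^{2} \cdot 13 + 86 = \left(-7\right)^{2} \cdot 13 + 86 = 49 \cdot 13 + 86 = 637 + 86 = 723$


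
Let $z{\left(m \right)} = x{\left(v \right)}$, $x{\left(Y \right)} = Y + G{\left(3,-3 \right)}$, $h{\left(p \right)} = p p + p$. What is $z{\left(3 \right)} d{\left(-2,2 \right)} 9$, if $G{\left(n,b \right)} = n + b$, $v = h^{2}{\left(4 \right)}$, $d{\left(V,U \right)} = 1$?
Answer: $3600$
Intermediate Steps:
$h{\left(p \right)} = p + p^{2}$ ($h{\left(p \right)} = p^{2} + p = p + p^{2}$)
$v = 400$ ($v = \left(4 \left(1 + 4\right)\right)^{2} = \left(4 \cdot 5\right)^{2} = 20^{2} = 400$)
$G{\left(n,b \right)} = b + n$
$x{\left(Y \right)} = Y$ ($x{\left(Y \right)} = Y + \left(-3 + 3\right) = Y + 0 = Y$)
$z{\left(m \right)} = 400$
$z{\left(3 \right)} d{\left(-2,2 \right)} 9 = 400 \cdot 1 \cdot 9 = 400 \cdot 9 = 3600$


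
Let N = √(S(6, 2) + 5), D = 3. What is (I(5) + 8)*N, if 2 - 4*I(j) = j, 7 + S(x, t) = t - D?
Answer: 29*I*√3/4 ≈ 12.557*I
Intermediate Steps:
S(x, t) = -10 + t (S(x, t) = -7 + (t - 1*3) = -7 + (t - 3) = -7 + (-3 + t) = -10 + t)
I(j) = ½ - j/4
N = I*√3 (N = √((-10 + 2) + 5) = √(-8 + 5) = √(-3) = I*√3 ≈ 1.732*I)
(I(5) + 8)*N = ((½ - ¼*5) + 8)*(I*√3) = ((½ - 5/4) + 8)*(I*√3) = (-¾ + 8)*(I*√3) = 29*(I*√3)/4 = 29*I*√3/4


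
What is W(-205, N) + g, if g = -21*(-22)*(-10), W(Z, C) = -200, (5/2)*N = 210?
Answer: -4820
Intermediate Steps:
N = 84 (N = (2/5)*210 = 84)
g = -4620 (g = 462*(-10) = -4620)
W(-205, N) + g = -200 - 4620 = -4820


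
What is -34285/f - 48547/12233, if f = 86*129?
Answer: -957988823/135712902 ≈ -7.0589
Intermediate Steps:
f = 11094
-34285/f - 48547/12233 = -34285/11094 - 48547/12233 = -957988823/135712902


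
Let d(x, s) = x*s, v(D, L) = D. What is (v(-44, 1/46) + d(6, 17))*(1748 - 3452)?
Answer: -98832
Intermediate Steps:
d(x, s) = s*x
(v(-44, 1/46) + d(6, 17))*(1748 - 3452) = (-44 + 17*6)*(1748 - 3452) = (-44 + 102)*(-1704) = 58*(-1704) = -98832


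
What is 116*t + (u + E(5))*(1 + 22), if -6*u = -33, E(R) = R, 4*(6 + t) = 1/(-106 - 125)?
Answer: -210037/462 ≈ -454.63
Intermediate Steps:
t = -5545/924 (t = -6 + 1/(4*(-106 - 125)) = -6 + (¼)/(-231) = -6 + (¼)*(-1/231) = -6 - 1/924 = -5545/924 ≈ -6.0011)
u = 11/2 (u = -⅙*(-33) = 11/2 ≈ 5.5000)
116*t + (u + E(5))*(1 + 22) = 116*(-5545/924) + (11/2 + 5)*(1 + 22) = -160805/231 + (21/2)*23 = -160805/231 + 483/2 = -210037/462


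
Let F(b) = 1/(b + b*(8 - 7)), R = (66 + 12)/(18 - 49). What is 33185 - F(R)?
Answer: 5176891/156 ≈ 33185.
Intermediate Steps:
R = -78/31 (R = 78/(-31) = 78*(-1/31) = -78/31 ≈ -2.5161)
F(b) = 1/(2*b) (F(b) = 1/(b + b*1) = 1/(b + b) = 1/(2*b))
33185 - F(R) = 33185 - 1/(2*(-78/31)) = 33185 - (-31)/(2*78) = 33185 - 1*(-31/156) = 33185 + 31/156 = 5176891/156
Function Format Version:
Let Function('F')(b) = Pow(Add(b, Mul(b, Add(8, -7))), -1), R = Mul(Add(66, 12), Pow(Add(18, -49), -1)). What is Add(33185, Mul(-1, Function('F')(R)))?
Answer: Rational(5176891, 156) ≈ 33185.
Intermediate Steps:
R = Rational(-78, 31) (R = Mul(78, Pow(-31, -1)) = Mul(78, Rational(-1, 31)) = Rational(-78, 31) ≈ -2.5161)
Function('F')(b) = Mul(Rational(1, 2), Pow(b, -1)) (Function('F')(b) = Pow(Add(b, Mul(b, 1)), -1) = Pow(Add(b, b), -1) = Pow(Mul(2, b), -1) = Mul(Rational(1, 2), Pow(b, -1)))
Add(33185, Mul(-1, Function('F')(R))) = Add(33185, Mul(-1, Mul(Rational(1, 2), Pow(Rational(-78, 31), -1)))) = Add(33185, Mul(-1, Mul(Rational(1, 2), Rational(-31, 78)))) = Add(33185, Mul(-1, Rational(-31, 156))) = Add(33185, Rational(31, 156)) = Rational(5176891, 156)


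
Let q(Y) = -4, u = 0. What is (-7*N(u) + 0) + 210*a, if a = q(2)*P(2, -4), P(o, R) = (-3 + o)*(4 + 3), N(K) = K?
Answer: 5880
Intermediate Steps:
P(o, R) = -21 + 7*o (P(o, R) = (-3 + o)*7 = -21 + 7*o)
a = 28 (a = -4*(-21 + 7*2) = -4*(-21 + 14) = -4*(-7) = 28)
(-7*N(u) + 0) + 210*a = (-7*0 + 0) + 210*28 = (0 + 0) + 5880 = 0 + 5880 = 5880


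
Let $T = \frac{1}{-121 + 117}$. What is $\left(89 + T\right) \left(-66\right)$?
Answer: $- \frac{11715}{2} \approx -5857.5$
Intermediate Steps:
$T = - \frac{1}{4}$ ($T = \frac{1}{-4} = - \frac{1}{4} \approx -0.25$)
$\left(89 + T\right) \left(-66\right) = \left(89 - \frac{1}{4}\right) \left(-66\right) = \frac{355}{4} \left(-66\right) = - \frac{11715}{2}$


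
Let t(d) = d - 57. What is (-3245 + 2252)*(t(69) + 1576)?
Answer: -1576884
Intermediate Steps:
t(d) = -57 + d
(-3245 + 2252)*(t(69) + 1576) = (-3245 + 2252)*((-57 + 69) + 1576) = -993*(12 + 1576) = -993*1588 = -1576884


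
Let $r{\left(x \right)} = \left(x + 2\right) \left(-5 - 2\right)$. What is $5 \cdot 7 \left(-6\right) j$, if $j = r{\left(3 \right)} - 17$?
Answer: $10920$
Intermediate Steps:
$r{\left(x \right)} = -14 - 7 x$ ($r{\left(x \right)} = \left(2 + x\right) \left(-7\right) = -14 - 7 x$)
$j = -52$ ($j = \left(-14 - 21\right) - 17 = -35 - 17 = -52$)
$5 \cdot 7 \left(-6\right) j = 5 \cdot 7 \left(-6\right) \left(-52\right) = 35 \left(-6\right) \left(-52\right) = \left(-210\right) \left(-52\right) = 10920$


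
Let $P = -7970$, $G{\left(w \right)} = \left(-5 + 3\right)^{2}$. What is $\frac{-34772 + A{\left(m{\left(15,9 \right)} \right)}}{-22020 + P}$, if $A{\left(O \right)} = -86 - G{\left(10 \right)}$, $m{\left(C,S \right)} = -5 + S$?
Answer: $\frac{17431}{14995} \approx 1.1625$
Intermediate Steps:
$G{\left(w \right)} = 4$ ($G{\left(w \right)} = \left(-2\right)^{2} = 4$)
$A{\left(O \right)} = -90$ ($A{\left(O \right)} = -86 - 4 = -90$)
$\frac{-34772 + A{\left(m{\left(15,9 \right)} \right)}}{-22020 + P} = \frac{-34772 - 90}{-22020 - 7970} = - \frac{34862}{-29990} = \left(-34862\right) \left(- \frac{1}{29990}\right) = \frac{17431}{14995}$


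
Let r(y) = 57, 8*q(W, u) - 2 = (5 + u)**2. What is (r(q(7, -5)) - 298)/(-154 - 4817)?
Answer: 241/4971 ≈ 0.048481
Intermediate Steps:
q(W, u) = 1/4 + (5 + u)**2/8
(r(q(7, -5)) - 298)/(-154 - 4817) = (57 - 298)/(-154 - 4817) = -241/(-4971) = -241*(-1/4971) = 241/4971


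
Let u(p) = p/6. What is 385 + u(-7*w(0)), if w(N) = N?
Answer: 385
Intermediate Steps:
u(p) = p/6 (u(p) = p*(1/6) = p/6)
385 + u(-7*w(0)) = 385 + (-7*0)/6 = 385 + (1/6)*0 = 385 + 0 = 385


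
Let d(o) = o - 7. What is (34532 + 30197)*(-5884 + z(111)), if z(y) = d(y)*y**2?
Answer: 82561839500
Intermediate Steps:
d(o) = -7 + o
z(y) = y**2*(-7 + y) (z(y) = (-7 + y)*y**2 = y**2*(-7 + y))
(34532 + 30197)*(-5884 + z(111)) = (34532 + 30197)*(-5884 + 111**2*(-7 + 111)) = 64729*(-5884 + 12321*104) = 64729*(-5884 + 1281384) = 64729*1275500 = 82561839500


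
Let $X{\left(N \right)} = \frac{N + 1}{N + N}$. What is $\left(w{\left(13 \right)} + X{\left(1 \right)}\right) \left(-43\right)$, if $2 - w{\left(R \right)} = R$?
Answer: $430$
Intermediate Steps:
$w{\left(R \right)} = 2 - R$
$X{\left(N \right)} = \frac{1 + N}{2 N}$
$\left(w{\left(13 \right)} + X{\left(1 \right)}\right) \left(-43\right) = \left(\left(2 - 13\right) + \frac{1 + 1}{2 \cdot 1}\right) \left(-43\right) = \left(\left(2 - 13\right) + \frac{1}{2} \cdot 1 \cdot 2\right) \left(-43\right) = \left(-11 + 1\right) \left(-43\right) = \left(-10\right) \left(-43\right) = 430$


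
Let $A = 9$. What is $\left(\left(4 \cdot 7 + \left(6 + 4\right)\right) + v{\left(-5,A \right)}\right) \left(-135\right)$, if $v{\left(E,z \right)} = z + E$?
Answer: $-5670$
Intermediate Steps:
$v{\left(E,z \right)} = E + z$
$\left(\left(4 \cdot 7 + \left(6 + 4\right)\right) + v{\left(-5,A \right)}\right) \left(-135\right) = \left(\left(4 \cdot 7 + \left(6 + 4\right)\right) + \left(-5 + 9\right)\right) \left(-135\right) = \left(\left(28 + 10\right) + 4\right) \left(-135\right) = \left(38 + 4\right) \left(-135\right) = 42 \left(-135\right) = -5670$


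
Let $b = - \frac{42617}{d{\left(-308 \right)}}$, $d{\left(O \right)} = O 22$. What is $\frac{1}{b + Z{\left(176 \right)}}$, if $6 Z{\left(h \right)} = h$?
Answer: $\frac{20328}{724139} \approx 0.028072$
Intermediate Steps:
$Z{\left(h \right)} = \frac{h}{6}$
$d{\left(O \right)} = 22 O$
$b = \frac{42617}{6776}$ ($b = - \frac{42617}{22 \left(-308\right)} = - \frac{42617}{-6776} = \left(-42617\right) \left(- \frac{1}{6776}\right) = \frac{42617}{6776} \approx 6.2894$)
$\frac{1}{b + Z{\left(176 \right)}} = \frac{1}{\frac{42617}{6776} + \frac{1}{6} \cdot 176} = \frac{1}{\frac{42617}{6776} + \frac{88}{3}} = \frac{1}{\frac{724139}{20328}} = \frac{20328}{724139}$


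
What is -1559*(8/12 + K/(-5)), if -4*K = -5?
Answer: -7795/12 ≈ -649.58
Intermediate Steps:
K = 5/4 (K = -¼*(-5) = 5/4 ≈ 1.2500)
-1559*(8/12 + K/(-5)) = -1559*(8/12 + (5/4)/(-5)) = -1559*(8*(1/12) + (5/4)*(-⅕)) = -1559*(⅔ - ¼) = -1559*5/12 = -7795/12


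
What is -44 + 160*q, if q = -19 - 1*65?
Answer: -13484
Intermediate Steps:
q = -84 (q = -19 - 65 = -84)
-44 + 160*q = -44 + 160*(-84) = -44 - 13440 = -13484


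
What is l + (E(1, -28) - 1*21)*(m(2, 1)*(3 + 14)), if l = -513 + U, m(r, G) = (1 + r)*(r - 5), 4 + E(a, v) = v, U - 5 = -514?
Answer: 7087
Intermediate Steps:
U = -509 (U = 5 - 514 = -509)
E(a, v) = -4 + v
m(r, G) = (1 + r)*(-5 + r)
l = -1022 (l = -513 - 509 = -1022)
l + (E(1, -28) - 1*21)*(m(2, 1)*(3 + 14)) = -1022 + ((-4 - 28) - 1*21)*((-5 + 2**2 - 4*2)*(3 + 14)) = -1022 + (-32 - 21)*((-5 + 4 - 8)*17) = -1022 - (-477)*17 = -1022 - 53*(-153) = -1022 + 8109 = 7087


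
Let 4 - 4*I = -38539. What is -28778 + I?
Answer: -76569/4 ≈ -19142.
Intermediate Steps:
I = 38543/4 (I = 1 - ¼*(-38539) = 1 + 38539/4 = 38543/4 ≈ 9635.8)
-28778 + I = -28778 + 38543/4 = -76569/4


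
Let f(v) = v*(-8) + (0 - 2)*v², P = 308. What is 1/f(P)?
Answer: -1/192192 ≈ -5.2031e-6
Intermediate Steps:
f(v) = -8*v - 2*v²
1/f(P) = 1/(-2*308*(4 + 308)) = 1/(-2*308*312) = 1/(-192192) = -1/192192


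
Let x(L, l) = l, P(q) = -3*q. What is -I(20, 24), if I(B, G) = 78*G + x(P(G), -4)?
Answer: -1868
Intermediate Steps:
I(B, G) = -4 + 78*G (I(B, G) = 78*G - 4 = -4 + 78*G)
-I(20, 24) = -(-4 + 78*24) = -(-4 + 1872) = -1*1868 = -1868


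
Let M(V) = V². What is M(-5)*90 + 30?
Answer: 2280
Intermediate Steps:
M(-5)*90 + 30 = (-5)²*90 + 30 = 25*90 + 30 = 2250 + 30 = 2280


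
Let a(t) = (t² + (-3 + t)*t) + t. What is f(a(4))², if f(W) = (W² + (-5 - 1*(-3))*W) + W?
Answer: 304704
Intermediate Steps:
a(t) = t + t² + t*(-3 + t) (a(t) = (t² + t*(-3 + t)) + t = t + t² + t*(-3 + t))
f(W) = W² - W (f(W) = (W² + (-5 + 3)*W) + W = (W² - 2*W) + W = W² - W)
f(a(4))² = ((2*4*(-1 + 4))*(-1 + 2*4*(-1 + 4)))² = ((2*4*3)*(-1 + 2*4*3))² = (24*(-1 + 24))² = (24*23)² = 552² = 304704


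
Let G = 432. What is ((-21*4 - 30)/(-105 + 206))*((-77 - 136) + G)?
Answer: -24966/101 ≈ -247.19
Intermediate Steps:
((-21*4 - 30)/(-105 + 206))*((-77 - 136) + G) = ((-21*4 - 30)/(-105 + 206))*((-77 - 136) + 432) = ((-84 - 30)/101)*(-213 + 432) = -114*1/101*219 = -114/101*219 = -24966/101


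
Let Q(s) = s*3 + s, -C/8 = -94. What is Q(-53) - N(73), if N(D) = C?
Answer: -964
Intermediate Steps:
C = 752 (C = -8*(-94) = 752)
N(D) = 752
Q(s) = 4*s (Q(s) = 3*s + s = 4*s)
Q(-53) - N(73) = 4*(-53) - 1*752 = -212 - 752 = -964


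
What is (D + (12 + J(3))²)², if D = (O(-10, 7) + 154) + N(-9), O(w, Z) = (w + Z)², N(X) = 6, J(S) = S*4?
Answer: 555025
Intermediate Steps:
J(S) = 4*S
O(w, Z) = (Z + w)²
D = 169 (D = ((7 - 10)² + 154) + 6 = ((-3)² + 154) + 6 = (9 + 154) + 6 = 163 + 6 = 169)
(D + (12 + J(3))²)² = (169 + (12 + 4*3)²)² = (169 + (12 + 12)²)² = (169 + 24²)² = (169 + 576)² = 745² = 555025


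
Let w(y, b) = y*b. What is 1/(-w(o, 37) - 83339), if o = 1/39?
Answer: -39/3250258 ≈ -1.1999e-5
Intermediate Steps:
o = 1/39 ≈ 0.025641
w(y, b) = b*y
1/(-w(o, 37) - 83339) = 1/(-37/39 - 83339) = 1/(-3250258/39) = -39/3250258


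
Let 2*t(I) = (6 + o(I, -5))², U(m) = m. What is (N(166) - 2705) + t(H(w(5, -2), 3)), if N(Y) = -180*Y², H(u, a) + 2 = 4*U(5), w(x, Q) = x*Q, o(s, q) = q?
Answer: -9925569/2 ≈ -4.9628e+6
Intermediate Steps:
w(x, Q) = Q*x
H(u, a) = 18 (H(u, a) = -2 + 4*5 = -2 + 20 = 18)
t(I) = ½ (t(I) = (6 - 5)²/2 = (½)*1² = (½)*1 = ½)
(N(166) - 2705) + t(H(w(5, -2), 3)) = (-180*166² - 2705) + ½ = (-180*27556 - 2705) + ½ = (-4960080 - 2705) + ½ = -4962785 + ½ = -9925569/2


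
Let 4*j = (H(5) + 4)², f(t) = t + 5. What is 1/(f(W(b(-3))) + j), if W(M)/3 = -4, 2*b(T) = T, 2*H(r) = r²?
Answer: 16/977 ≈ 0.016377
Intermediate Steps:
H(r) = r²/2
b(T) = T/2
W(M) = -12 (W(M) = 3*(-4) = -12)
f(t) = 5 + t
j = 1089/16 (j = ((½)*5² + 4)²/4 = ((½)*25 + 4)²/4 = (25/2 + 4)²/4 = (33/2)²/4 = (¼)*(1089/4) = 1089/16 ≈ 68.063)
1/(f(W(b(-3))) + j) = 1/((5 - 12) + 1089/16) = 1/(-7 + 1089/16) = 1/(977/16) = 16/977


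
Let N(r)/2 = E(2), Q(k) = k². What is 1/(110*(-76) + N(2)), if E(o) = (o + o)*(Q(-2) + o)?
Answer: -1/8312 ≈ -0.00012031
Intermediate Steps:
E(o) = 2*o*(4 + o) (E(o) = (o + o)*((-2)² + o) = (2*o)*(4 + o) = 2*o*(4 + o))
N(r) = 48 (N(r) = 2*(2*2*(4 + 2)) = 2*(2*2*6) = 2*24 = 48)
1/(110*(-76) + N(2)) = 1/(110*(-76) + 48) = 1/(-8360 + 48) = 1/(-8312) = -1/8312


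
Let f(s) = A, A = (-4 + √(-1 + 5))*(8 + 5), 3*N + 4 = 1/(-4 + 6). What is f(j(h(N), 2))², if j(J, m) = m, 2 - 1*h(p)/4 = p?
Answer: 676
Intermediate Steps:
N = -7/6 (N = -4/3 + 1/(3*(-4 + 6)) = -4/3 + (⅓)/2 = -4/3 + (⅓)*(½) = -4/3 + ⅙ = -7/6 ≈ -1.1667)
h(p) = 8 - 4*p
A = -26 (A = (-4 + √4)*13 = (-4 + 2)*13 = -2*13 = -26)
f(s) = -26
f(j(h(N), 2))² = (-26)² = 676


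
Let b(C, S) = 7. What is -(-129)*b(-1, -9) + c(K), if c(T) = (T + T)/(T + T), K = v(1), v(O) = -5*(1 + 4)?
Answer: 904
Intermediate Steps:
v(O) = -25 (v(O) = -5*5 = -25)
K = -25
c(T) = 1 (c(T) = (2*T)/((2*T)) = (2*T)*(1/(2*T)) = 1)
-(-129)*b(-1, -9) + c(K) = -(-129)*7 + 1 = -129*(-7) + 1 = 903 + 1 = 904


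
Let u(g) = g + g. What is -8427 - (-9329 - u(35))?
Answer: 972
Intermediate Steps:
u(g) = 2*g
-8427 - (-9329 - u(35)) = -8427 - (-9329 - 2*35) = -8427 - (-9329 - 1*70) = -8427 - (-9329 - 70) = -8427 - 1*(-9399) = -8427 + 9399 = 972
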